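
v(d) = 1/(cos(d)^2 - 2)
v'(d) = 2*sin(d)*cos(d)/(cos(d)^2 - 2)^2 = 4*sin(2*d)/(3 - cos(2*d))^2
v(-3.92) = -0.67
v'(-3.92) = -0.45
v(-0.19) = -0.97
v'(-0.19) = -0.35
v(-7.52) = -0.53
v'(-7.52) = -0.17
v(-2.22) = -0.61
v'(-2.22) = 0.36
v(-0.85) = -0.64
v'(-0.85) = -0.41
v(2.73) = -0.86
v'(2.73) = -0.54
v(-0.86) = -0.64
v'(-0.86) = -0.40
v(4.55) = -0.51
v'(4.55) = 0.08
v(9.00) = -0.85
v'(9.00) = -0.55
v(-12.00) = -0.78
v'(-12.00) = 0.55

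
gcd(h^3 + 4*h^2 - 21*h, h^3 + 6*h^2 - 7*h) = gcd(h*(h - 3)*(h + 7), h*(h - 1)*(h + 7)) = h^2 + 7*h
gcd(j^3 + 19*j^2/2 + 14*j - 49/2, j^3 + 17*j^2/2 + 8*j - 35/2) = j^2 + 6*j - 7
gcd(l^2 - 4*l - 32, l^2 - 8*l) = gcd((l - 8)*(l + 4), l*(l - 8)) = l - 8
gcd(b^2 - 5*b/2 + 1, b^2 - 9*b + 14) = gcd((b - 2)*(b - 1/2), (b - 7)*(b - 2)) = b - 2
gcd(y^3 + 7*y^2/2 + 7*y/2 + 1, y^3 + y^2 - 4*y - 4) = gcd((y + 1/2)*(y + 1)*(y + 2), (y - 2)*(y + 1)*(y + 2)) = y^2 + 3*y + 2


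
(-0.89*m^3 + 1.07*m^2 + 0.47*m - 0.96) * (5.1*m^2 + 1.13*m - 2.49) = -4.539*m^5 + 4.4513*m^4 + 5.8222*m^3 - 7.0292*m^2 - 2.2551*m + 2.3904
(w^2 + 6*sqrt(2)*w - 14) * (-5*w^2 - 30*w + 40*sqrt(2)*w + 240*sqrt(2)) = -5*w^4 - 30*w^3 + 10*sqrt(2)*w^3 + 60*sqrt(2)*w^2 + 550*w^2 - 560*sqrt(2)*w + 3300*w - 3360*sqrt(2)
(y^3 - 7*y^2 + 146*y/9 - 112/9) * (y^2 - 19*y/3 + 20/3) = y^5 - 40*y^4/3 + 605*y^3/9 - 4370*y^2/27 + 5048*y/27 - 2240/27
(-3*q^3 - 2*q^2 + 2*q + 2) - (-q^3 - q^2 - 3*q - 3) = -2*q^3 - q^2 + 5*q + 5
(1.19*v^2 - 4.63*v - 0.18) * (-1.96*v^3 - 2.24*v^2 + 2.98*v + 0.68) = -2.3324*v^5 + 6.4092*v^4 + 14.2702*v^3 - 12.585*v^2 - 3.6848*v - 0.1224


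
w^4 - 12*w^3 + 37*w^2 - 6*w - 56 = (w - 7)*(w - 4)*(w - 2)*(w + 1)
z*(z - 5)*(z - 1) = z^3 - 6*z^2 + 5*z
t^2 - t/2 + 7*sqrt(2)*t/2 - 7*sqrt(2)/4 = (t - 1/2)*(t + 7*sqrt(2)/2)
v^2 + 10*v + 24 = (v + 4)*(v + 6)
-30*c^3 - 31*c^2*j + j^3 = (-6*c + j)*(c + j)*(5*c + j)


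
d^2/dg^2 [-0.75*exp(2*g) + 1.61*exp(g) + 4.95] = (1.61 - 3.0*exp(g))*exp(g)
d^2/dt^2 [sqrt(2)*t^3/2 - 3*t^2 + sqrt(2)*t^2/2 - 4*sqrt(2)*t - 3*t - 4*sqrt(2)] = 3*sqrt(2)*t - 6 + sqrt(2)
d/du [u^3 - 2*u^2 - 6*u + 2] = 3*u^2 - 4*u - 6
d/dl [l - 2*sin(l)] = 1 - 2*cos(l)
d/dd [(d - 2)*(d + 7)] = 2*d + 5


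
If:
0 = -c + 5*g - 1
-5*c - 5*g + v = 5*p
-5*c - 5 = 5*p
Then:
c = v + 4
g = v/5 + 1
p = -v - 5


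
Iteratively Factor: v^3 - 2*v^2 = (v - 2)*(v^2) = v*(v - 2)*(v)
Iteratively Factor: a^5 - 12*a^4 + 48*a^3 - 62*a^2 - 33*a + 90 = (a - 3)*(a^4 - 9*a^3 + 21*a^2 + a - 30) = (a - 3)^2*(a^3 - 6*a^2 + 3*a + 10) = (a - 3)^2*(a + 1)*(a^2 - 7*a + 10) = (a - 3)^2*(a - 2)*(a + 1)*(a - 5)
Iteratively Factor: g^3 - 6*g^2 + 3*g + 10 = (g - 5)*(g^2 - g - 2) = (g - 5)*(g + 1)*(g - 2)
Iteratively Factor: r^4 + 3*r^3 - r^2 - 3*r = (r)*(r^3 + 3*r^2 - r - 3) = r*(r + 3)*(r^2 - 1) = r*(r + 1)*(r + 3)*(r - 1)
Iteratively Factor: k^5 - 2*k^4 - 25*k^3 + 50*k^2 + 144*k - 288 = (k - 2)*(k^4 - 25*k^2 + 144) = (k - 2)*(k + 4)*(k^3 - 4*k^2 - 9*k + 36) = (k - 3)*(k - 2)*(k + 4)*(k^2 - k - 12) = (k - 3)*(k - 2)*(k + 3)*(k + 4)*(k - 4)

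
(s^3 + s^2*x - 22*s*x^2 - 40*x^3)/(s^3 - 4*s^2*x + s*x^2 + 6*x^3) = (s^3 + s^2*x - 22*s*x^2 - 40*x^3)/(s^3 - 4*s^2*x + s*x^2 + 6*x^3)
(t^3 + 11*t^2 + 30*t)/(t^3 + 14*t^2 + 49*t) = (t^2 + 11*t + 30)/(t^2 + 14*t + 49)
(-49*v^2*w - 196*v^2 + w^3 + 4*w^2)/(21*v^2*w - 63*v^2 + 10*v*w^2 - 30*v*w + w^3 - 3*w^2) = (-7*v*w - 28*v + w^2 + 4*w)/(3*v*w - 9*v + w^2 - 3*w)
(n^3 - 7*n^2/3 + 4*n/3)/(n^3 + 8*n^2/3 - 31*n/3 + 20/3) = n/(n + 5)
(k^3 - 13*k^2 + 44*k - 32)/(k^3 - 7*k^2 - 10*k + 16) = (k - 4)/(k + 2)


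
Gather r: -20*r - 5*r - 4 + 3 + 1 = -25*r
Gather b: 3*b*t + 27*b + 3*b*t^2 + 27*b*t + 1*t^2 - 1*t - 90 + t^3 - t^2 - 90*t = b*(3*t^2 + 30*t + 27) + t^3 - 91*t - 90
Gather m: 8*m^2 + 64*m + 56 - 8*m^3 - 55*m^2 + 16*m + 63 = -8*m^3 - 47*m^2 + 80*m + 119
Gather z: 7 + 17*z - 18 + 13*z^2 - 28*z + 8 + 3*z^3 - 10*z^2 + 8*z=3*z^3 + 3*z^2 - 3*z - 3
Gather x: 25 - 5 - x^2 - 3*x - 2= -x^2 - 3*x + 18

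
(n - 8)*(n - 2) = n^2 - 10*n + 16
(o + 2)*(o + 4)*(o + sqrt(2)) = o^3 + sqrt(2)*o^2 + 6*o^2 + 8*o + 6*sqrt(2)*o + 8*sqrt(2)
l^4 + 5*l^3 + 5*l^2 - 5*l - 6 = (l - 1)*(l + 1)*(l + 2)*(l + 3)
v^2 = v^2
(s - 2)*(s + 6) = s^2 + 4*s - 12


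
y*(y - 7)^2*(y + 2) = y^4 - 12*y^3 + 21*y^2 + 98*y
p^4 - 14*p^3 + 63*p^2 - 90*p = p*(p - 6)*(p - 5)*(p - 3)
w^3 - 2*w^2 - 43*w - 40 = (w - 8)*(w + 1)*(w + 5)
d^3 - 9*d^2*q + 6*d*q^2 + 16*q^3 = (d - 8*q)*(d - 2*q)*(d + q)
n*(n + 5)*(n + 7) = n^3 + 12*n^2 + 35*n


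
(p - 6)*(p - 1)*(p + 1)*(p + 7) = p^4 + p^3 - 43*p^2 - p + 42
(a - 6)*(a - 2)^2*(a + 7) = a^4 - 3*a^3 - 42*a^2 + 172*a - 168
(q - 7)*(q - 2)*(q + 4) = q^3 - 5*q^2 - 22*q + 56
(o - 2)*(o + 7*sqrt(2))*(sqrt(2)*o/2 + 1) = sqrt(2)*o^3/2 - sqrt(2)*o^2 + 8*o^2 - 16*o + 7*sqrt(2)*o - 14*sqrt(2)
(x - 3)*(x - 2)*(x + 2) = x^3 - 3*x^2 - 4*x + 12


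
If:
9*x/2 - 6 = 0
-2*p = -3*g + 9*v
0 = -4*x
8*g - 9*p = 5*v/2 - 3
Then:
No Solution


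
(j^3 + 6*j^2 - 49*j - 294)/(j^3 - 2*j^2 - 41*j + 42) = (j + 7)/(j - 1)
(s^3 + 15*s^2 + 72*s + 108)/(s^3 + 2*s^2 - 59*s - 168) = (s^2 + 12*s + 36)/(s^2 - s - 56)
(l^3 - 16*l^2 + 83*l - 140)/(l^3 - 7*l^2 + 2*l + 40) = (l - 7)/(l + 2)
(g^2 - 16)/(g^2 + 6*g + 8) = (g - 4)/(g + 2)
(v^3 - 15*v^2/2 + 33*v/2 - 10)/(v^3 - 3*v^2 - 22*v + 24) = (v^2 - 13*v/2 + 10)/(v^2 - 2*v - 24)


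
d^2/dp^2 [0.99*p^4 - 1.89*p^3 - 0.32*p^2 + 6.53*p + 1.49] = 11.88*p^2 - 11.34*p - 0.64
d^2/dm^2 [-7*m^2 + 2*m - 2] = -14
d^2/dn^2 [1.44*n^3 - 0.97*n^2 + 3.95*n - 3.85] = 8.64*n - 1.94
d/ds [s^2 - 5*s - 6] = 2*s - 5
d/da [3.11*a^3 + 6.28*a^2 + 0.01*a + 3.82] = 9.33*a^2 + 12.56*a + 0.01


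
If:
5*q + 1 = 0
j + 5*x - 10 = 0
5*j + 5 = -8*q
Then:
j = -17/25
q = -1/5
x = 267/125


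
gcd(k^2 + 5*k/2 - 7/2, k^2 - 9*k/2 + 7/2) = k - 1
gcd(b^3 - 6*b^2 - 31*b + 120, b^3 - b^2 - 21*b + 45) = b^2 + 2*b - 15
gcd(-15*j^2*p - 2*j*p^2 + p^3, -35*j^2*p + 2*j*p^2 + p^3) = -5*j*p + p^2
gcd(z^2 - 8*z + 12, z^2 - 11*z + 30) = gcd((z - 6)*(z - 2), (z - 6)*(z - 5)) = z - 6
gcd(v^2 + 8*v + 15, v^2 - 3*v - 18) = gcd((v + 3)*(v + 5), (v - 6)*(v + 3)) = v + 3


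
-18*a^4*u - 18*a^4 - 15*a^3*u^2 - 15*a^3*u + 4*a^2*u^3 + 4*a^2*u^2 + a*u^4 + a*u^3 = (-3*a + u)*(a + u)*(6*a + u)*(a*u + a)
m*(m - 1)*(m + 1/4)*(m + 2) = m^4 + 5*m^3/4 - 7*m^2/4 - m/2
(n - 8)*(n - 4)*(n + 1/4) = n^3 - 47*n^2/4 + 29*n + 8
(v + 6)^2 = v^2 + 12*v + 36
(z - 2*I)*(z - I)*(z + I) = z^3 - 2*I*z^2 + z - 2*I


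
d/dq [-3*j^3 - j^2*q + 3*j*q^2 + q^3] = -j^2 + 6*j*q + 3*q^2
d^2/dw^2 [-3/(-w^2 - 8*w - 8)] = 6*(-w^2 - 8*w + 4*(w + 4)^2 - 8)/(w^2 + 8*w + 8)^3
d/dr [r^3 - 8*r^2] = r*(3*r - 16)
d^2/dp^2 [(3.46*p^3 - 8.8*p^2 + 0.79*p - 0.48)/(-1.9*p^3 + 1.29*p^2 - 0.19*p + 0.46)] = (46.5750800000001*p^6 - 9.61703999999986*p^5 - 22.93794*p^4 + 94.964498*p^3 - 31.970328*p^2 + 0.231132000000001*p + 3.05106)/(6.859*p^9 - 13.9707*p^8 + 11.54307*p^7 - 9.922629*p^6 + 7.919067*p^5 - 3.432525*p^4 + 1.889455*p^3 - 0.86871*p^2 + 0.120612*p - 0.097336)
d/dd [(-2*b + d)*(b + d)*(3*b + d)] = -5*b^2 + 4*b*d + 3*d^2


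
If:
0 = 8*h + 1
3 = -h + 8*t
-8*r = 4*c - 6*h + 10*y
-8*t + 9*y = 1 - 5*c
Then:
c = 31/40 - 9*y/5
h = -1/8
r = -7*y/20 - 77/160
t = 23/64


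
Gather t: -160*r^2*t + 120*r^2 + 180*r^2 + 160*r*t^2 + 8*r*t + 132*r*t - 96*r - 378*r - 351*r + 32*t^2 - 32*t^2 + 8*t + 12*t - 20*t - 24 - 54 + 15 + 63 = 300*r^2 + 160*r*t^2 - 825*r + t*(-160*r^2 + 140*r)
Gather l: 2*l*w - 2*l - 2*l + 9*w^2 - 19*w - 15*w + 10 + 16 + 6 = l*(2*w - 4) + 9*w^2 - 34*w + 32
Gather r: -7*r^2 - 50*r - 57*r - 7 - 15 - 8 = -7*r^2 - 107*r - 30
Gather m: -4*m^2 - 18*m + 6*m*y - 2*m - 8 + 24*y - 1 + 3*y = -4*m^2 + m*(6*y - 20) + 27*y - 9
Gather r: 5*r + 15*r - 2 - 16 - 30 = 20*r - 48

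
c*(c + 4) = c^2 + 4*c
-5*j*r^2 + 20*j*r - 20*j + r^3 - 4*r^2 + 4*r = (-5*j + r)*(r - 2)^2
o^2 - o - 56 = (o - 8)*(o + 7)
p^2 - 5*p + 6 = (p - 3)*(p - 2)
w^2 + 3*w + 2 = (w + 1)*(w + 2)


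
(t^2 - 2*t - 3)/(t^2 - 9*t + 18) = (t + 1)/(t - 6)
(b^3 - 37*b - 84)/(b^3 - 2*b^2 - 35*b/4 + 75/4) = 4*(b^2 - 3*b - 28)/(4*b^2 - 20*b + 25)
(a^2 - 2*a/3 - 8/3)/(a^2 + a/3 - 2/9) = 3*(3*a^2 - 2*a - 8)/(9*a^2 + 3*a - 2)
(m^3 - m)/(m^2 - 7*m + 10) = (m^3 - m)/(m^2 - 7*m + 10)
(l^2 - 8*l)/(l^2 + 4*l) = (l - 8)/(l + 4)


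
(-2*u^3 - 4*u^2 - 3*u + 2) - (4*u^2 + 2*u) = -2*u^3 - 8*u^2 - 5*u + 2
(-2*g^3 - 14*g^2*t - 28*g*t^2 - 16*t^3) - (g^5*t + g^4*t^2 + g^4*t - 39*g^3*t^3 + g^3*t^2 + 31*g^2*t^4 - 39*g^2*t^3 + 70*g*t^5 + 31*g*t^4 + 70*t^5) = -g^5*t - g^4*t^2 - g^4*t + 39*g^3*t^3 - g^3*t^2 - 2*g^3 - 31*g^2*t^4 + 39*g^2*t^3 - 14*g^2*t - 70*g*t^5 - 31*g*t^4 - 28*g*t^2 - 70*t^5 - 16*t^3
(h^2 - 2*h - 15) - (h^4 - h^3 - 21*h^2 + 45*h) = -h^4 + h^3 + 22*h^2 - 47*h - 15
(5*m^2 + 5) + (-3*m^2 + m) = 2*m^2 + m + 5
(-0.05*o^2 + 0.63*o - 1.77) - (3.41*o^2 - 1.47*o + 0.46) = -3.46*o^2 + 2.1*o - 2.23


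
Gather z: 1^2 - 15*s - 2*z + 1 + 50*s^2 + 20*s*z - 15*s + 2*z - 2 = 50*s^2 + 20*s*z - 30*s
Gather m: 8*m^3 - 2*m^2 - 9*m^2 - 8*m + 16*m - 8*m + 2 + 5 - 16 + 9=8*m^3 - 11*m^2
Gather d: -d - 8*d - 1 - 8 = -9*d - 9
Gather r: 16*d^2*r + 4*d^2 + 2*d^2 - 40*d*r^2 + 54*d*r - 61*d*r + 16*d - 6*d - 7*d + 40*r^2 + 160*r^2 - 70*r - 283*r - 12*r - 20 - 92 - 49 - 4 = 6*d^2 + 3*d + r^2*(200 - 40*d) + r*(16*d^2 - 7*d - 365) - 165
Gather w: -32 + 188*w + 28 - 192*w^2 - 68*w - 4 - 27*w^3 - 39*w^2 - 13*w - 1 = -27*w^3 - 231*w^2 + 107*w - 9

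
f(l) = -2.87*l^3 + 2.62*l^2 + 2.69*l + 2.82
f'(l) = -8.61*l^2 + 5.24*l + 2.69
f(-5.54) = 556.32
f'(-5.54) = -290.59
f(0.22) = 3.51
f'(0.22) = 3.43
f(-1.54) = 15.37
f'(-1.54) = -25.80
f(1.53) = 2.79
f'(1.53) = -9.45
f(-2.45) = 54.16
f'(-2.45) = -61.83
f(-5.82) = 641.69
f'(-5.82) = -319.45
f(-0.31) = 2.32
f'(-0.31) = 0.24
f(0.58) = 4.70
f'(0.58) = 2.83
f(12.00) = -4546.98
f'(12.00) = -1174.27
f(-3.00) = 95.82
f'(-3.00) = -90.52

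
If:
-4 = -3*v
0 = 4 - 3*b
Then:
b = 4/3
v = 4/3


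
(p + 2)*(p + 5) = p^2 + 7*p + 10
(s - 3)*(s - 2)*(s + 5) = s^3 - 19*s + 30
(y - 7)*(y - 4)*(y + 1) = y^3 - 10*y^2 + 17*y + 28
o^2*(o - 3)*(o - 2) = o^4 - 5*o^3 + 6*o^2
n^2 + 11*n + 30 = (n + 5)*(n + 6)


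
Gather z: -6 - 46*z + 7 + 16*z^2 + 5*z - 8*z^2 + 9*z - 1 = 8*z^2 - 32*z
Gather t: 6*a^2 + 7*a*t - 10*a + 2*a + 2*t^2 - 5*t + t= 6*a^2 - 8*a + 2*t^2 + t*(7*a - 4)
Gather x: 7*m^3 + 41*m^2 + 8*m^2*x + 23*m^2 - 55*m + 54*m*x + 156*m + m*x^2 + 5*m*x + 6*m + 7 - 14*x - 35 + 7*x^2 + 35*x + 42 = 7*m^3 + 64*m^2 + 107*m + x^2*(m + 7) + x*(8*m^2 + 59*m + 21) + 14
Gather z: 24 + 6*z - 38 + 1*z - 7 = 7*z - 21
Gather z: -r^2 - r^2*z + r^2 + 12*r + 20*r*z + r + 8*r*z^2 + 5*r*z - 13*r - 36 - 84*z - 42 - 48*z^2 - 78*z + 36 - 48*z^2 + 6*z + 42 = z^2*(8*r - 96) + z*(-r^2 + 25*r - 156)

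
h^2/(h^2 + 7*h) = h/(h + 7)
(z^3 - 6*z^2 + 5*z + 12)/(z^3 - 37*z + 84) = (z + 1)/(z + 7)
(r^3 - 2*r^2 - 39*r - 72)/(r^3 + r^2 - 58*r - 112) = (r^2 + 6*r + 9)/(r^2 + 9*r + 14)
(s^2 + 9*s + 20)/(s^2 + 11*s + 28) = (s + 5)/(s + 7)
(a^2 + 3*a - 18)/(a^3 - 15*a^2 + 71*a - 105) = (a + 6)/(a^2 - 12*a + 35)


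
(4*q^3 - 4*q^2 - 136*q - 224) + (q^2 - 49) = 4*q^3 - 3*q^2 - 136*q - 273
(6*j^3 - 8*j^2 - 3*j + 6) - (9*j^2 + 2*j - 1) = 6*j^3 - 17*j^2 - 5*j + 7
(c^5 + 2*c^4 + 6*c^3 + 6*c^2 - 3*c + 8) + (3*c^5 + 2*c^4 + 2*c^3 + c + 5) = 4*c^5 + 4*c^4 + 8*c^3 + 6*c^2 - 2*c + 13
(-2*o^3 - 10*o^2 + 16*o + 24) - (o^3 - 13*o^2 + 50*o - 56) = -3*o^3 + 3*o^2 - 34*o + 80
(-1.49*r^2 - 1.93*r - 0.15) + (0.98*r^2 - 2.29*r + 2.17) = -0.51*r^2 - 4.22*r + 2.02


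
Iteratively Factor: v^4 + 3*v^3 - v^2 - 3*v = (v)*(v^3 + 3*v^2 - v - 3) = v*(v - 1)*(v^2 + 4*v + 3) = v*(v - 1)*(v + 1)*(v + 3)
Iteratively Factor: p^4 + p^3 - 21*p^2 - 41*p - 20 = (p + 1)*(p^3 - 21*p - 20) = (p - 5)*(p + 1)*(p^2 + 5*p + 4) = (p - 5)*(p + 1)*(p + 4)*(p + 1)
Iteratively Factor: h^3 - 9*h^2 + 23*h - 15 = (h - 1)*(h^2 - 8*h + 15) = (h - 5)*(h - 1)*(h - 3)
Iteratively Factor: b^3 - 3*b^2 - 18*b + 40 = (b - 5)*(b^2 + 2*b - 8) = (b - 5)*(b + 4)*(b - 2)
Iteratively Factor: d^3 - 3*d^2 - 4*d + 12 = (d - 3)*(d^2 - 4) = (d - 3)*(d + 2)*(d - 2)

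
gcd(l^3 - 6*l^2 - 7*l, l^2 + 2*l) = l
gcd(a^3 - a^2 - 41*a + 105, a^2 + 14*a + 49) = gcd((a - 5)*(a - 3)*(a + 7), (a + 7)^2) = a + 7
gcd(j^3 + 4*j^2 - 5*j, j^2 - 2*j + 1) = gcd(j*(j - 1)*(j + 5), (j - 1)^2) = j - 1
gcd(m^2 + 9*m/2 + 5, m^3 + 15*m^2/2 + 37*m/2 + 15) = m^2 + 9*m/2 + 5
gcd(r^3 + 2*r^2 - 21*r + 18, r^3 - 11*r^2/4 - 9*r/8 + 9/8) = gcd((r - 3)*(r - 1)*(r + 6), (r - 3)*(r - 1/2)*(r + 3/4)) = r - 3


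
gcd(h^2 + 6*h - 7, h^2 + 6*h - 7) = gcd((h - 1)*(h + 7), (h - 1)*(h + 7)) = h^2 + 6*h - 7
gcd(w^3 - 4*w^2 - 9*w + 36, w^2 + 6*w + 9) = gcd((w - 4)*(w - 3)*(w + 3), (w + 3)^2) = w + 3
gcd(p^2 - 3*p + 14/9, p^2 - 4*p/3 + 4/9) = p - 2/3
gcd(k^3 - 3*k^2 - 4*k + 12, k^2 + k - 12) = k - 3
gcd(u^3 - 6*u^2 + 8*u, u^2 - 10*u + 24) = u - 4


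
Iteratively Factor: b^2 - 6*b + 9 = (b - 3)*(b - 3)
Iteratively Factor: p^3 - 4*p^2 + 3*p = (p)*(p^2 - 4*p + 3) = p*(p - 3)*(p - 1)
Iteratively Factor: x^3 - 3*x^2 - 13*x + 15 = (x - 1)*(x^2 - 2*x - 15) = (x - 1)*(x + 3)*(x - 5)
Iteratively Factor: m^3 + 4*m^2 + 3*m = (m + 3)*(m^2 + m) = m*(m + 3)*(m + 1)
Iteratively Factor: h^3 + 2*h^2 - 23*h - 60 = (h - 5)*(h^2 + 7*h + 12) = (h - 5)*(h + 3)*(h + 4)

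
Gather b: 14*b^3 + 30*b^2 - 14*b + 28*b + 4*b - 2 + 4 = 14*b^3 + 30*b^2 + 18*b + 2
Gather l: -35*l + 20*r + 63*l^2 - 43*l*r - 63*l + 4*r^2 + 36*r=63*l^2 + l*(-43*r - 98) + 4*r^2 + 56*r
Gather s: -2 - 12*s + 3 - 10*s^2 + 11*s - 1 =-10*s^2 - s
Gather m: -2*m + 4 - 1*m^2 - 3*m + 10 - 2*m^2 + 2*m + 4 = -3*m^2 - 3*m + 18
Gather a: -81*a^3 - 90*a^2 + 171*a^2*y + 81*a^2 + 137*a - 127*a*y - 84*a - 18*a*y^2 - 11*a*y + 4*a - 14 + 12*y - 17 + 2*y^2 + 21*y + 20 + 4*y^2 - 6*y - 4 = -81*a^3 + a^2*(171*y - 9) + a*(-18*y^2 - 138*y + 57) + 6*y^2 + 27*y - 15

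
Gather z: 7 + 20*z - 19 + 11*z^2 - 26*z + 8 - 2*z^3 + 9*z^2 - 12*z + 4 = -2*z^3 + 20*z^2 - 18*z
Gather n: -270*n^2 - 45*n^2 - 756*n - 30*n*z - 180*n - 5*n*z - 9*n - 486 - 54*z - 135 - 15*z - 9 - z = -315*n^2 + n*(-35*z - 945) - 70*z - 630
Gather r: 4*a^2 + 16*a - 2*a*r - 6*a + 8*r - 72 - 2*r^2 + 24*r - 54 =4*a^2 + 10*a - 2*r^2 + r*(32 - 2*a) - 126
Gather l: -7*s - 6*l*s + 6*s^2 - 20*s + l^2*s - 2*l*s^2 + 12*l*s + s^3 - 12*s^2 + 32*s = l^2*s + l*(-2*s^2 + 6*s) + s^3 - 6*s^2 + 5*s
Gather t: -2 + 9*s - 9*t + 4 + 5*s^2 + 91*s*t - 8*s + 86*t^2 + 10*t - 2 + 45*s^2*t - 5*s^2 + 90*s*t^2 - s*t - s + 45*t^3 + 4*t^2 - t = 45*t^3 + t^2*(90*s + 90) + t*(45*s^2 + 90*s)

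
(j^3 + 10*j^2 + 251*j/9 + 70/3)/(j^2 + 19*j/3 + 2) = (9*j^2 + 36*j + 35)/(3*(3*j + 1))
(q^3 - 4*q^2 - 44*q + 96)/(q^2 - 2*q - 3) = (-q^3 + 4*q^2 + 44*q - 96)/(-q^2 + 2*q + 3)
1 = 1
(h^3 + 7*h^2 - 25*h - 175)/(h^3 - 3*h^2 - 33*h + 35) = (h^2 + 2*h - 35)/(h^2 - 8*h + 7)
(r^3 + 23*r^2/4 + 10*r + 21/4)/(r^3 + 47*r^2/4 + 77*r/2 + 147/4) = (r + 1)/(r + 7)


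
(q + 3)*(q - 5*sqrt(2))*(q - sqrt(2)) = q^3 - 6*sqrt(2)*q^2 + 3*q^2 - 18*sqrt(2)*q + 10*q + 30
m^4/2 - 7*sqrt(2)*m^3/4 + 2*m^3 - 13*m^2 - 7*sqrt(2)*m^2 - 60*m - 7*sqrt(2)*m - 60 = (m/2 + 1)*(m + 2)*(m - 6*sqrt(2))*(m + 5*sqrt(2)/2)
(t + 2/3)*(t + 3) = t^2 + 11*t/3 + 2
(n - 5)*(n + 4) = n^2 - n - 20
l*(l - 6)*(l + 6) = l^3 - 36*l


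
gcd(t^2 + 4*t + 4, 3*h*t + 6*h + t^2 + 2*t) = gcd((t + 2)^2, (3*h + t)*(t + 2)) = t + 2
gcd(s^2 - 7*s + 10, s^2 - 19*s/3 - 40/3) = 1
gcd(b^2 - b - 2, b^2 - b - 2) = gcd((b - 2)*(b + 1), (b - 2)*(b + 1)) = b^2 - b - 2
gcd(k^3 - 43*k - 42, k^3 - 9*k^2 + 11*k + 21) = k^2 - 6*k - 7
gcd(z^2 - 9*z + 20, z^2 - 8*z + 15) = z - 5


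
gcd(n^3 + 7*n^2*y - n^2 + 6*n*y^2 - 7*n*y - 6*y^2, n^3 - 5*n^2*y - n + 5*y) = n - 1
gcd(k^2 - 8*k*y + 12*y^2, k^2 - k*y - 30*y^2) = -k + 6*y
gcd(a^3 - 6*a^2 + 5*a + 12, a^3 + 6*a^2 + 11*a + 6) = a + 1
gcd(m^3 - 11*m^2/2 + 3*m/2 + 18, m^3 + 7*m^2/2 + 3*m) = m + 3/2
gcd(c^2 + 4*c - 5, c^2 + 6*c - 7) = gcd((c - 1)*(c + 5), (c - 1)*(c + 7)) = c - 1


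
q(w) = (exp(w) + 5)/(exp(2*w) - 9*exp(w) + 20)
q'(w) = (exp(w) + 5)*(-2*exp(2*w) + 9*exp(w))/(exp(2*w) - 9*exp(w) + 20)^2 + exp(w)/(exp(2*w) - 9*exp(w) + 20)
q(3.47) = 0.05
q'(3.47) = -0.07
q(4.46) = 0.01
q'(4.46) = -0.02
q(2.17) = 0.77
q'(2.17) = -2.72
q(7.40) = 0.00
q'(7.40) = -0.00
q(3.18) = 0.08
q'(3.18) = -0.12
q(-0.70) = 0.35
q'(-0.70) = 0.12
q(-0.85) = 0.33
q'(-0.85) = 0.10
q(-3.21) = 0.26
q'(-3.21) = 0.01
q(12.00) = 0.00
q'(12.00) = 0.00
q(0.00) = 0.50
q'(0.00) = 0.38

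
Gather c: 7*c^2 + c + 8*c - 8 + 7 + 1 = 7*c^2 + 9*c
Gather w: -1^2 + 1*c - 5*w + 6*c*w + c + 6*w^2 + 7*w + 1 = 2*c + 6*w^2 + w*(6*c + 2)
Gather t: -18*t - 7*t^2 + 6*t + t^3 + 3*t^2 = t^3 - 4*t^2 - 12*t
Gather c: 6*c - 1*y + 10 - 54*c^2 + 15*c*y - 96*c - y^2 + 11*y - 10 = -54*c^2 + c*(15*y - 90) - y^2 + 10*y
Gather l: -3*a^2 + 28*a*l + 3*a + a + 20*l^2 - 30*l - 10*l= -3*a^2 + 4*a + 20*l^2 + l*(28*a - 40)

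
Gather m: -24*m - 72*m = -96*m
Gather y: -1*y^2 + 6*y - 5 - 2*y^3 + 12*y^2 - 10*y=-2*y^3 + 11*y^2 - 4*y - 5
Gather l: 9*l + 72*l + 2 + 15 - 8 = 81*l + 9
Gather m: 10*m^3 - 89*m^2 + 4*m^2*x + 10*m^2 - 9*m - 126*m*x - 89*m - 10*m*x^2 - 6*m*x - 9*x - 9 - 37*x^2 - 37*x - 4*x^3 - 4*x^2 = 10*m^3 + m^2*(4*x - 79) + m*(-10*x^2 - 132*x - 98) - 4*x^3 - 41*x^2 - 46*x - 9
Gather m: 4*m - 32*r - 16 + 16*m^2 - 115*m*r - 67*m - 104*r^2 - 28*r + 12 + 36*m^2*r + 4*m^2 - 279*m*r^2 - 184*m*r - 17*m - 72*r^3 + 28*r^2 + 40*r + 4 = m^2*(36*r + 20) + m*(-279*r^2 - 299*r - 80) - 72*r^3 - 76*r^2 - 20*r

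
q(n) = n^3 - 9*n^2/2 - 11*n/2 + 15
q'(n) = 3*n^2 - 9*n - 11/2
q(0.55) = 10.78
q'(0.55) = -9.54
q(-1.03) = 14.80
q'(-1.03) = 6.95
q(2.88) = -14.28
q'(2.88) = -6.54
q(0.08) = 14.53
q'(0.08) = -6.20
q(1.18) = 3.89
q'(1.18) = -11.94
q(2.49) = -11.16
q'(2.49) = -9.31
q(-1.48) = 10.04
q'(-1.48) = 14.39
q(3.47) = -16.49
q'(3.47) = -0.61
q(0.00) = 15.00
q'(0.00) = -5.50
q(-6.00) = -330.00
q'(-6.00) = 156.50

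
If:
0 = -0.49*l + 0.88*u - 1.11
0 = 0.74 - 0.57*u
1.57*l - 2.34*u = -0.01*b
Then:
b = 293.39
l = 0.07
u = 1.30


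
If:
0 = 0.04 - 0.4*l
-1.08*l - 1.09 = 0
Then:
No Solution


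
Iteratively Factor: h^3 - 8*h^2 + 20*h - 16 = (h - 2)*(h^2 - 6*h + 8) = (h - 2)^2*(h - 4)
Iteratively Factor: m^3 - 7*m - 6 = (m - 3)*(m^2 + 3*m + 2) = (m - 3)*(m + 1)*(m + 2)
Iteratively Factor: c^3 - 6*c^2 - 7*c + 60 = (c - 5)*(c^2 - c - 12) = (c - 5)*(c + 3)*(c - 4)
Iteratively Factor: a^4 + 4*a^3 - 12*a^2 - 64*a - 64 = (a + 2)*(a^3 + 2*a^2 - 16*a - 32) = (a + 2)*(a + 4)*(a^2 - 2*a - 8) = (a - 4)*(a + 2)*(a + 4)*(a + 2)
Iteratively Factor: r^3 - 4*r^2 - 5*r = (r)*(r^2 - 4*r - 5) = r*(r - 5)*(r + 1)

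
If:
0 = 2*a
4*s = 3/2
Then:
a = 0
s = 3/8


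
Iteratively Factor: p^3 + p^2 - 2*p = (p - 1)*(p^2 + 2*p) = p*(p - 1)*(p + 2)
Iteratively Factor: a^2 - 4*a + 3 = (a - 1)*(a - 3)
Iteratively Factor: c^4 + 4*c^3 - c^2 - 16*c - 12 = (c + 3)*(c^3 + c^2 - 4*c - 4) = (c + 2)*(c + 3)*(c^2 - c - 2) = (c + 1)*(c + 2)*(c + 3)*(c - 2)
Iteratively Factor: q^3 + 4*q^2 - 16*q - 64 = (q - 4)*(q^2 + 8*q + 16) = (q - 4)*(q + 4)*(q + 4)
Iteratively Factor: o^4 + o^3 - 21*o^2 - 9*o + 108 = (o + 4)*(o^3 - 3*o^2 - 9*o + 27) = (o + 3)*(o + 4)*(o^2 - 6*o + 9) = (o - 3)*(o + 3)*(o + 4)*(o - 3)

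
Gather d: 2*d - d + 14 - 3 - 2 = d + 9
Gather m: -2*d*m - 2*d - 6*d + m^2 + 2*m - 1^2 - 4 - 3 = -8*d + m^2 + m*(2 - 2*d) - 8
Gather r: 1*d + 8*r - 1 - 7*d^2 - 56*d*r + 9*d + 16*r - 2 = -7*d^2 + 10*d + r*(24 - 56*d) - 3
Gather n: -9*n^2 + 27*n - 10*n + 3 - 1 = -9*n^2 + 17*n + 2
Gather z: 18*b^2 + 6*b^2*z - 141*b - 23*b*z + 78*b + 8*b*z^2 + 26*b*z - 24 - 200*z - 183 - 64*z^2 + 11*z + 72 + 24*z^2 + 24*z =18*b^2 - 63*b + z^2*(8*b - 40) + z*(6*b^2 + 3*b - 165) - 135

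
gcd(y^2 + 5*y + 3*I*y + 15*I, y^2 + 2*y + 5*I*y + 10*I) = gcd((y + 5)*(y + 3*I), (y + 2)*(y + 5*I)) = 1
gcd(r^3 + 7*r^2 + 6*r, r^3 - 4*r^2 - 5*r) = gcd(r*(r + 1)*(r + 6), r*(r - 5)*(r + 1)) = r^2 + r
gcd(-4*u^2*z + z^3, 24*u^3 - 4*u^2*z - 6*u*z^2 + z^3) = -4*u^2 + z^2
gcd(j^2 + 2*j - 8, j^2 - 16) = j + 4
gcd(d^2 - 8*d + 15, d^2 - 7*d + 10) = d - 5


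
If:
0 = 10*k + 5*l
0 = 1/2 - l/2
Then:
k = -1/2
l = 1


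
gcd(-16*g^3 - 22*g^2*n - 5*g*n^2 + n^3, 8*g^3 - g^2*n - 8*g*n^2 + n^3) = 8*g^2 + 7*g*n - n^2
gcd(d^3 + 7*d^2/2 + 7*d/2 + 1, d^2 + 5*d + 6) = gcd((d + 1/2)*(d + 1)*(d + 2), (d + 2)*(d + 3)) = d + 2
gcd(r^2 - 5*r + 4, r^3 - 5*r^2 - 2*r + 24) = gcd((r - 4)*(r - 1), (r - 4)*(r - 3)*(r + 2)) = r - 4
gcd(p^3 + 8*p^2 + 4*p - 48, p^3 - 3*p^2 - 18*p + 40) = p^2 + 2*p - 8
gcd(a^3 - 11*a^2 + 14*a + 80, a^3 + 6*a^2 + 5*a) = 1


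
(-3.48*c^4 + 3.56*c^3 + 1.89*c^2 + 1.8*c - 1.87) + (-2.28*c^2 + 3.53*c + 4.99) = -3.48*c^4 + 3.56*c^3 - 0.39*c^2 + 5.33*c + 3.12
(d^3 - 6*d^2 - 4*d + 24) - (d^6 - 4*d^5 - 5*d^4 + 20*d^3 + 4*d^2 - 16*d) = -d^6 + 4*d^5 + 5*d^4 - 19*d^3 - 10*d^2 + 12*d + 24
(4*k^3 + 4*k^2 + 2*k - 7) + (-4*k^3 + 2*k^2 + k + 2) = 6*k^2 + 3*k - 5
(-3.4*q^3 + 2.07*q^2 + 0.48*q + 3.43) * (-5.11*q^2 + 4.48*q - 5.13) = 17.374*q^5 - 25.8097*q^4 + 24.2628*q^3 - 25.996*q^2 + 12.904*q - 17.5959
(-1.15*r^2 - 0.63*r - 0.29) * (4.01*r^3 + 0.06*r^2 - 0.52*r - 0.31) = -4.6115*r^5 - 2.5953*r^4 - 0.6027*r^3 + 0.6667*r^2 + 0.3461*r + 0.0899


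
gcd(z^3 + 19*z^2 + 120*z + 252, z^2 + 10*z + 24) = z + 6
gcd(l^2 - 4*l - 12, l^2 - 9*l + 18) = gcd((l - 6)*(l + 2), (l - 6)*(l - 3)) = l - 6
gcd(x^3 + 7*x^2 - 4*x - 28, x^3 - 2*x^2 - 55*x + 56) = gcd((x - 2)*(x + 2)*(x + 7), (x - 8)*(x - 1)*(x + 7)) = x + 7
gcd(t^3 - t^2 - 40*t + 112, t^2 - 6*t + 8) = t - 4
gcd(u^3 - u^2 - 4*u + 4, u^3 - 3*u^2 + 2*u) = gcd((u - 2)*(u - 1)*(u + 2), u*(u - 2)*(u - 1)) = u^2 - 3*u + 2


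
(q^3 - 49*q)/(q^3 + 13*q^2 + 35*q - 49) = q*(q - 7)/(q^2 + 6*q - 7)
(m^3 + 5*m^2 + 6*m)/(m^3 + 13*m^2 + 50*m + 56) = m*(m + 3)/(m^2 + 11*m + 28)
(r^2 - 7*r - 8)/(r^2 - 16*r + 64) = (r + 1)/(r - 8)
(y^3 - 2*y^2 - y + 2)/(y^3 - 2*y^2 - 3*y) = (y^2 - 3*y + 2)/(y*(y - 3))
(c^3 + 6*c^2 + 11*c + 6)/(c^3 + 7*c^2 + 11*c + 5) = (c^2 + 5*c + 6)/(c^2 + 6*c + 5)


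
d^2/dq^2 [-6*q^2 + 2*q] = -12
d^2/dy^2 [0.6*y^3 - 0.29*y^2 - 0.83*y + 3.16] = 3.6*y - 0.58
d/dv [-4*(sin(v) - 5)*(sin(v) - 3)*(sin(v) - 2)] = 4*(-3*sin(v)^2 + 20*sin(v) - 31)*cos(v)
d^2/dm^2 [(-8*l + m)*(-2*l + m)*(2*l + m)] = -16*l + 6*m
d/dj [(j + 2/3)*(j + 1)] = 2*j + 5/3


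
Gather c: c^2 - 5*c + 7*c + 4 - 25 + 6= c^2 + 2*c - 15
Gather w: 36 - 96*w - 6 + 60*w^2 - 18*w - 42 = 60*w^2 - 114*w - 12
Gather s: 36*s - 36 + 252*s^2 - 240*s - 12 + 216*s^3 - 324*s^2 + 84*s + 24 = 216*s^3 - 72*s^2 - 120*s - 24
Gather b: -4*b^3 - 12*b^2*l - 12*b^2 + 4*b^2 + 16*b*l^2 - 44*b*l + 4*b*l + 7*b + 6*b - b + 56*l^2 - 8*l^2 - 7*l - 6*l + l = -4*b^3 + b^2*(-12*l - 8) + b*(16*l^2 - 40*l + 12) + 48*l^2 - 12*l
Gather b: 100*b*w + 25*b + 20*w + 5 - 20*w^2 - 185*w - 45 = b*(100*w + 25) - 20*w^2 - 165*w - 40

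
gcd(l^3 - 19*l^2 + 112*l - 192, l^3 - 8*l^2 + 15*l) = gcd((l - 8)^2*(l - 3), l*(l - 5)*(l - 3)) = l - 3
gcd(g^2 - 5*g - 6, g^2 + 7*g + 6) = g + 1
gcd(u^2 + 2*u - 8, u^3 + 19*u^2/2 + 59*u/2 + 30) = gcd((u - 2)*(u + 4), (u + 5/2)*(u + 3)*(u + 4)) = u + 4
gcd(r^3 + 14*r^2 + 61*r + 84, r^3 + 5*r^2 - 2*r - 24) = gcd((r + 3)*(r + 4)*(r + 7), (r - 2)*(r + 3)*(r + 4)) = r^2 + 7*r + 12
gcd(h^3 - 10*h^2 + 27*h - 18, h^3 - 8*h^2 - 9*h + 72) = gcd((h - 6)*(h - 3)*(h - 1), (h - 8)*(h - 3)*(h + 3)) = h - 3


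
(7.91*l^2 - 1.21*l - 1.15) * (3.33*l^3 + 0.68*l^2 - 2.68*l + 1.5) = 26.3403*l^5 + 1.3495*l^4 - 25.8511*l^3 + 14.3258*l^2 + 1.267*l - 1.725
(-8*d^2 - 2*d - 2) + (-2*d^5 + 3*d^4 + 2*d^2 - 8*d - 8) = -2*d^5 + 3*d^4 - 6*d^2 - 10*d - 10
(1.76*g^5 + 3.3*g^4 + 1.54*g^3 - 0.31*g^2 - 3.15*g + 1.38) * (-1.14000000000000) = -2.0064*g^5 - 3.762*g^4 - 1.7556*g^3 + 0.3534*g^2 + 3.591*g - 1.5732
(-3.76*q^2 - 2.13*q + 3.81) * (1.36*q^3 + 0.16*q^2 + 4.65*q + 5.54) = -5.1136*q^5 - 3.4984*q^4 - 12.6432*q^3 - 30.1253*q^2 + 5.9163*q + 21.1074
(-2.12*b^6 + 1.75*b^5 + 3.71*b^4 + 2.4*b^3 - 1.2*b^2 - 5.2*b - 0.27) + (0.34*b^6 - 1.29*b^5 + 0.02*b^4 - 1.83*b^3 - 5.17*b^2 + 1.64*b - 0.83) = -1.78*b^6 + 0.46*b^5 + 3.73*b^4 + 0.57*b^3 - 6.37*b^2 - 3.56*b - 1.1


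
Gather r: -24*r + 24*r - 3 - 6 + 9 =0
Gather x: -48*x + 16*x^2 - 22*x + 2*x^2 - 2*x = 18*x^2 - 72*x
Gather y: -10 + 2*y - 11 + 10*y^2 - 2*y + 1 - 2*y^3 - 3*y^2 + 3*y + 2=-2*y^3 + 7*y^2 + 3*y - 18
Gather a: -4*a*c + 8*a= a*(8 - 4*c)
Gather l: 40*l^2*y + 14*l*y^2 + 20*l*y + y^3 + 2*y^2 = 40*l^2*y + l*(14*y^2 + 20*y) + y^3 + 2*y^2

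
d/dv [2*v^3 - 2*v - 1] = 6*v^2 - 2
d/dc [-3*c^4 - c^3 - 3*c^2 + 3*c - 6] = -12*c^3 - 3*c^2 - 6*c + 3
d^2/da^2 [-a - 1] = 0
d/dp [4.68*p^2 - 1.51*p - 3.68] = 9.36*p - 1.51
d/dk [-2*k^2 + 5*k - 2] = 5 - 4*k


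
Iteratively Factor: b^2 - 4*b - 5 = (b - 5)*(b + 1)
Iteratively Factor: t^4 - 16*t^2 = (t + 4)*(t^3 - 4*t^2) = (t - 4)*(t + 4)*(t^2) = t*(t - 4)*(t + 4)*(t)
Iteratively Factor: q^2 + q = (q + 1)*(q)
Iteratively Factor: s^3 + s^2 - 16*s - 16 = (s + 4)*(s^2 - 3*s - 4) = (s - 4)*(s + 4)*(s + 1)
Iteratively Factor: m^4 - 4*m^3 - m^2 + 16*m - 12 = (m + 2)*(m^3 - 6*m^2 + 11*m - 6) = (m - 2)*(m + 2)*(m^2 - 4*m + 3) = (m - 2)*(m - 1)*(m + 2)*(m - 3)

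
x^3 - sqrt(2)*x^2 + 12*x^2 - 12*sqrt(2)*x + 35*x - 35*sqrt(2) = (x + 5)*(x + 7)*(x - sqrt(2))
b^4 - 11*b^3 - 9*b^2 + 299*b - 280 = (b - 8)*(b - 7)*(b - 1)*(b + 5)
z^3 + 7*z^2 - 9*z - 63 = (z - 3)*(z + 3)*(z + 7)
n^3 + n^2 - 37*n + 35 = (n - 5)*(n - 1)*(n + 7)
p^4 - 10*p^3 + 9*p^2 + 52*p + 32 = (p - 8)*(p - 4)*(p + 1)^2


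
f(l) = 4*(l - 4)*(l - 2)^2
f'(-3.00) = 380.00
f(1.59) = -1.62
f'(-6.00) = 896.00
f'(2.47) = -4.87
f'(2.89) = -4.73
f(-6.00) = -2560.00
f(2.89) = -3.52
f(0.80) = -18.43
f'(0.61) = 45.43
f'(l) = 4*(l - 4)*(2*l - 4) + 4*(l - 2)^2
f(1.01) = -11.72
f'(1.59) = 8.58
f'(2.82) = -5.05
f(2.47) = -1.35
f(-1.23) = -218.26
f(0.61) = -26.20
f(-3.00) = -700.00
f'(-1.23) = 176.87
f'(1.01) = 27.60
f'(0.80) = 36.48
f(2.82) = -3.17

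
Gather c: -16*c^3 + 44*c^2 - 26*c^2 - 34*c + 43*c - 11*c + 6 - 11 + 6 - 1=-16*c^3 + 18*c^2 - 2*c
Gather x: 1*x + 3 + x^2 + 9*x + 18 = x^2 + 10*x + 21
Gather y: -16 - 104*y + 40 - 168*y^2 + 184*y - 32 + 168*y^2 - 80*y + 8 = 0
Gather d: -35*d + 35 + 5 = 40 - 35*d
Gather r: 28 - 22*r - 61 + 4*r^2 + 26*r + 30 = 4*r^2 + 4*r - 3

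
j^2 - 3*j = j*(j - 3)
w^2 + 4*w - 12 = (w - 2)*(w + 6)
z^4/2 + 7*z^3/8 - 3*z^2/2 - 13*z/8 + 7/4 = (z/2 + 1)*(z - 1)^2*(z + 7/4)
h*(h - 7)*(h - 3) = h^3 - 10*h^2 + 21*h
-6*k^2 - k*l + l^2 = (-3*k + l)*(2*k + l)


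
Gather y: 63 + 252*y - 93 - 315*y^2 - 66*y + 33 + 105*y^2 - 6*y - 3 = -210*y^2 + 180*y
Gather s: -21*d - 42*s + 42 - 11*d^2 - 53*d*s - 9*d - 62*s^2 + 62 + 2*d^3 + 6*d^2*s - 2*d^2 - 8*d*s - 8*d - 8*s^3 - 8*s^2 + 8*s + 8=2*d^3 - 13*d^2 - 38*d - 8*s^3 - 70*s^2 + s*(6*d^2 - 61*d - 34) + 112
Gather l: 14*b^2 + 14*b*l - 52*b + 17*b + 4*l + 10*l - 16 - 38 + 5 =14*b^2 - 35*b + l*(14*b + 14) - 49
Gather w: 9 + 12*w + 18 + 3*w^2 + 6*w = 3*w^2 + 18*w + 27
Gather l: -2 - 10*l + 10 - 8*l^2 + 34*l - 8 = -8*l^2 + 24*l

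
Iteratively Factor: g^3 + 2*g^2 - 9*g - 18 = (g - 3)*(g^2 + 5*g + 6) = (g - 3)*(g + 2)*(g + 3)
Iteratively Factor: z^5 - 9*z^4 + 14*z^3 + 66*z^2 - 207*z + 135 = (z + 3)*(z^4 - 12*z^3 + 50*z^2 - 84*z + 45) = (z - 3)*(z + 3)*(z^3 - 9*z^2 + 23*z - 15) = (z - 3)*(z - 1)*(z + 3)*(z^2 - 8*z + 15) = (z - 5)*(z - 3)*(z - 1)*(z + 3)*(z - 3)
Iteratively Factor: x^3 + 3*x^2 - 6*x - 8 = (x - 2)*(x^2 + 5*x + 4) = (x - 2)*(x + 1)*(x + 4)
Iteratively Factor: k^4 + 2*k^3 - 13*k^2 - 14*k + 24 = (k - 3)*(k^3 + 5*k^2 + 2*k - 8) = (k - 3)*(k + 4)*(k^2 + k - 2) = (k - 3)*(k + 2)*(k + 4)*(k - 1)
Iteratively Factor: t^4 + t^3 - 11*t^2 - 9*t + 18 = (t + 3)*(t^3 - 2*t^2 - 5*t + 6) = (t + 2)*(t + 3)*(t^2 - 4*t + 3) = (t - 3)*(t + 2)*(t + 3)*(t - 1)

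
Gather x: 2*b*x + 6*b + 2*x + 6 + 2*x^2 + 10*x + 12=6*b + 2*x^2 + x*(2*b + 12) + 18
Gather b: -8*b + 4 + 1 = 5 - 8*b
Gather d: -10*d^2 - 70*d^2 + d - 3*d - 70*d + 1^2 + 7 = -80*d^2 - 72*d + 8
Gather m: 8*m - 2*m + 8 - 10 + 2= 6*m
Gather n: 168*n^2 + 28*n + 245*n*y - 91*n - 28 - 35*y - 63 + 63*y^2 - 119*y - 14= 168*n^2 + n*(245*y - 63) + 63*y^2 - 154*y - 105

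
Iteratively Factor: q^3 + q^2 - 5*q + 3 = (q - 1)*(q^2 + 2*q - 3) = (q - 1)*(q + 3)*(q - 1)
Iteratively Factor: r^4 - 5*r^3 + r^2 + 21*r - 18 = (r - 3)*(r^3 - 2*r^2 - 5*r + 6) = (r - 3)*(r - 1)*(r^2 - r - 6) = (r - 3)*(r - 1)*(r + 2)*(r - 3)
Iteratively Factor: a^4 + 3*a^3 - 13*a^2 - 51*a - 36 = (a + 3)*(a^3 - 13*a - 12) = (a + 1)*(a + 3)*(a^2 - a - 12) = (a + 1)*(a + 3)^2*(a - 4)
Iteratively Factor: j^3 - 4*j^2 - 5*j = (j + 1)*(j^2 - 5*j) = j*(j + 1)*(j - 5)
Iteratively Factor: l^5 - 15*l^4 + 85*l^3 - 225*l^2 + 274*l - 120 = (l - 4)*(l^4 - 11*l^3 + 41*l^2 - 61*l + 30) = (l - 4)*(l - 3)*(l^3 - 8*l^2 + 17*l - 10) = (l - 4)*(l - 3)*(l - 2)*(l^2 - 6*l + 5) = (l - 4)*(l - 3)*(l - 2)*(l - 1)*(l - 5)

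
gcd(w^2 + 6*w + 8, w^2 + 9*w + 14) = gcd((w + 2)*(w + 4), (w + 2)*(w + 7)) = w + 2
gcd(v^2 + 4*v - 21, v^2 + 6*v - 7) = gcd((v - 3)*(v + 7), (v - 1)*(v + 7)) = v + 7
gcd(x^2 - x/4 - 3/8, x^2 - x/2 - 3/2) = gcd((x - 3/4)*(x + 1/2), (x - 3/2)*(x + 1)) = 1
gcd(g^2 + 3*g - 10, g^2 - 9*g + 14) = g - 2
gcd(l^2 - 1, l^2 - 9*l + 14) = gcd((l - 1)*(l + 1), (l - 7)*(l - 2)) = 1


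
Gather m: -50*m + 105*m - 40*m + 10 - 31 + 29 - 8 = 15*m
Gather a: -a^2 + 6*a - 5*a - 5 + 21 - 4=-a^2 + a + 12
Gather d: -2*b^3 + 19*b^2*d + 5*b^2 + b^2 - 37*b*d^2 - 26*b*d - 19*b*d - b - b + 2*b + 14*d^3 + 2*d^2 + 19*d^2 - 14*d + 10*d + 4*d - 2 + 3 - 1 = -2*b^3 + 6*b^2 + 14*d^3 + d^2*(21 - 37*b) + d*(19*b^2 - 45*b)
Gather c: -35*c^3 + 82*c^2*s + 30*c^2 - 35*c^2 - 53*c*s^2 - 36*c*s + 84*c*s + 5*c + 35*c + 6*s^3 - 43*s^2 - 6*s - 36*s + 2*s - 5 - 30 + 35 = -35*c^3 + c^2*(82*s - 5) + c*(-53*s^2 + 48*s + 40) + 6*s^3 - 43*s^2 - 40*s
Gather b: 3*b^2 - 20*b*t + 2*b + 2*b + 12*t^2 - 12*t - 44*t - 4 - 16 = 3*b^2 + b*(4 - 20*t) + 12*t^2 - 56*t - 20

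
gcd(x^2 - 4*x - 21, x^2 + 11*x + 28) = 1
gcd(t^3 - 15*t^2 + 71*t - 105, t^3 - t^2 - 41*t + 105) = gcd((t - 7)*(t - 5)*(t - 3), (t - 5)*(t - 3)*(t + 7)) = t^2 - 8*t + 15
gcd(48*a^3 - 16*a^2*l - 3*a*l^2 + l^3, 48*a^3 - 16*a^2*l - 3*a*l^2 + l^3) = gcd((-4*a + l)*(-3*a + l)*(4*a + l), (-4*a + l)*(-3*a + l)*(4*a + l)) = 48*a^3 - 16*a^2*l - 3*a*l^2 + l^3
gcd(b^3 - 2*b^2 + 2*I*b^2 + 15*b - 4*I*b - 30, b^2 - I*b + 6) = b - 3*I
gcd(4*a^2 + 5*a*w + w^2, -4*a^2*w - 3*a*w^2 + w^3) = a + w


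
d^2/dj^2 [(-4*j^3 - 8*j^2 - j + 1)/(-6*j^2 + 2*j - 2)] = (25*j^3 - 111*j^2 + 12*j + 11)/(27*j^6 - 27*j^5 + 36*j^4 - 19*j^3 + 12*j^2 - 3*j + 1)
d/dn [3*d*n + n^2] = 3*d + 2*n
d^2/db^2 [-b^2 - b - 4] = -2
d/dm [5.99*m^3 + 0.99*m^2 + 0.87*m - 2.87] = 17.97*m^2 + 1.98*m + 0.87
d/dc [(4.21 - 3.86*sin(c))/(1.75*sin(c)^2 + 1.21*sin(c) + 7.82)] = (6.755*sin(c)^2 - 14.735*sin(c) - 35.2793)*cos(c)/(3.0625*sin(c)^4 + 4.235*sin(c)^3 + 28.8341*sin(c)^2 + 18.9244*sin(c) + 61.1524)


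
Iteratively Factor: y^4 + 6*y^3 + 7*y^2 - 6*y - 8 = (y + 4)*(y^3 + 2*y^2 - y - 2) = (y - 1)*(y + 4)*(y^2 + 3*y + 2) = (y - 1)*(y + 2)*(y + 4)*(y + 1)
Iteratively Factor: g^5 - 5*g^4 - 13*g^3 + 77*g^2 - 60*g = (g - 5)*(g^4 - 13*g^2 + 12*g) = (g - 5)*(g - 1)*(g^3 + g^2 - 12*g) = g*(g - 5)*(g - 1)*(g^2 + g - 12) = g*(g - 5)*(g - 1)*(g + 4)*(g - 3)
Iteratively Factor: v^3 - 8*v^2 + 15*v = (v - 5)*(v^2 - 3*v) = v*(v - 5)*(v - 3)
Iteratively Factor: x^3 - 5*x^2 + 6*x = (x)*(x^2 - 5*x + 6) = x*(x - 2)*(x - 3)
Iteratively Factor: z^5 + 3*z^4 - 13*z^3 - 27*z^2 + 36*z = (z + 3)*(z^4 - 13*z^2 + 12*z) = (z - 1)*(z + 3)*(z^3 + z^2 - 12*z) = (z - 1)*(z + 3)*(z + 4)*(z^2 - 3*z) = z*(z - 1)*(z + 3)*(z + 4)*(z - 3)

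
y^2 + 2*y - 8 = (y - 2)*(y + 4)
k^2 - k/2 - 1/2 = (k - 1)*(k + 1/2)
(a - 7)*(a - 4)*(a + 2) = a^3 - 9*a^2 + 6*a + 56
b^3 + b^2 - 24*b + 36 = (b - 3)*(b - 2)*(b + 6)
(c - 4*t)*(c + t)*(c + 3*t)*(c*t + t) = c^4*t + c^3*t - 13*c^2*t^3 - 12*c*t^4 - 13*c*t^3 - 12*t^4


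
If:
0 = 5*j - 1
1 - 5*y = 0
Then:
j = 1/5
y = 1/5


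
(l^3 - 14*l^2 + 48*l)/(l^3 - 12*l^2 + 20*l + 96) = l/(l + 2)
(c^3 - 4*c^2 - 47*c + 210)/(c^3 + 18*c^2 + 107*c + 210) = (c^2 - 11*c + 30)/(c^2 + 11*c + 30)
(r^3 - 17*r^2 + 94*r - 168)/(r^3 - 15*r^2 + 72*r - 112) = (r - 6)/(r - 4)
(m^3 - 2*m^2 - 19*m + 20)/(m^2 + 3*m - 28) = (m^3 - 2*m^2 - 19*m + 20)/(m^2 + 3*m - 28)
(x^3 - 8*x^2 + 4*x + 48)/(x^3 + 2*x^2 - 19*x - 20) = (x^2 - 4*x - 12)/(x^2 + 6*x + 5)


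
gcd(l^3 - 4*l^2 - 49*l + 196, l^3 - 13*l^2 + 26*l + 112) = l - 7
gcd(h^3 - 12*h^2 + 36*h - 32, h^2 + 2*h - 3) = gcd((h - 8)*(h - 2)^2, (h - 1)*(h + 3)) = 1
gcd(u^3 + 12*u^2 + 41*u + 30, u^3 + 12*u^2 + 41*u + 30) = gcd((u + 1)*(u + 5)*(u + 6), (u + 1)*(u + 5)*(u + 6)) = u^3 + 12*u^2 + 41*u + 30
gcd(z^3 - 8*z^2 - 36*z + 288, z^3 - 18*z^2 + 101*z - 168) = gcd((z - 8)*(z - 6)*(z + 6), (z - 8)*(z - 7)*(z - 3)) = z - 8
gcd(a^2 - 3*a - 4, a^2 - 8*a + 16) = a - 4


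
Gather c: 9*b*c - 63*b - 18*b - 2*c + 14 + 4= -81*b + c*(9*b - 2) + 18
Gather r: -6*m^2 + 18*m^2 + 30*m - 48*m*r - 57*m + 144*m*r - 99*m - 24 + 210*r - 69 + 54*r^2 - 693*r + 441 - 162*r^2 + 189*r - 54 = 12*m^2 - 126*m - 108*r^2 + r*(96*m - 294) + 294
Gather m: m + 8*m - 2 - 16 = 9*m - 18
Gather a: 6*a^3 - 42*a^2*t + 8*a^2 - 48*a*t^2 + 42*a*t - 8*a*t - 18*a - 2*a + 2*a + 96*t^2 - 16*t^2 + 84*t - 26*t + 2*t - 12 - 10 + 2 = 6*a^3 + a^2*(8 - 42*t) + a*(-48*t^2 + 34*t - 18) + 80*t^2 + 60*t - 20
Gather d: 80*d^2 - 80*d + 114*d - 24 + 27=80*d^2 + 34*d + 3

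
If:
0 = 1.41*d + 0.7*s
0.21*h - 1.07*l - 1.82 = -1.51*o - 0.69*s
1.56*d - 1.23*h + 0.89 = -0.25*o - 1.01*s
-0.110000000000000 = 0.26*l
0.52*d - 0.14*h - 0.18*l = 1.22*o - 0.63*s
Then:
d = -0.53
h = 0.99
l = -0.42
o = 0.28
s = 1.08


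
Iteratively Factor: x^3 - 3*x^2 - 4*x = (x)*(x^2 - 3*x - 4) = x*(x - 4)*(x + 1)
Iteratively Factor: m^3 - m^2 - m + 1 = (m - 1)*(m^2 - 1) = (m - 1)^2*(m + 1)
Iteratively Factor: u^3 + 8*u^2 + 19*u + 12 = (u + 4)*(u^2 + 4*u + 3) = (u + 3)*(u + 4)*(u + 1)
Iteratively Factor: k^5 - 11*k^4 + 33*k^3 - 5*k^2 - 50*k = (k)*(k^4 - 11*k^3 + 33*k^2 - 5*k - 50) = k*(k - 2)*(k^3 - 9*k^2 + 15*k + 25) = k*(k - 5)*(k - 2)*(k^2 - 4*k - 5) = k*(k - 5)^2*(k - 2)*(k + 1)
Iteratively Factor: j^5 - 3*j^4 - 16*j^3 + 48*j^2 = (j)*(j^4 - 3*j^3 - 16*j^2 + 48*j) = j^2*(j^3 - 3*j^2 - 16*j + 48) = j^2*(j - 3)*(j^2 - 16) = j^2*(j - 3)*(j + 4)*(j - 4)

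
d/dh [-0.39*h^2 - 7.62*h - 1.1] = -0.78*h - 7.62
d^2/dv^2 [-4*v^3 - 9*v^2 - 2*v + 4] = -24*v - 18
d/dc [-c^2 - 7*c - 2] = -2*c - 7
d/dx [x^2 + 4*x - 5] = 2*x + 4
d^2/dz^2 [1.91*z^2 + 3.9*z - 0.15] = 3.82000000000000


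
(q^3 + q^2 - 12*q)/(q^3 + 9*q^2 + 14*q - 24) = q*(q - 3)/(q^2 + 5*q - 6)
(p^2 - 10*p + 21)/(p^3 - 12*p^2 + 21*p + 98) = (p - 3)/(p^2 - 5*p - 14)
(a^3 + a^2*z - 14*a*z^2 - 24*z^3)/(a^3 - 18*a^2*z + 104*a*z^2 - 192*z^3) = (a^2 + 5*a*z + 6*z^2)/(a^2 - 14*a*z + 48*z^2)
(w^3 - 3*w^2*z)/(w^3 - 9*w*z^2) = w/(w + 3*z)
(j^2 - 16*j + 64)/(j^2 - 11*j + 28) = (j^2 - 16*j + 64)/(j^2 - 11*j + 28)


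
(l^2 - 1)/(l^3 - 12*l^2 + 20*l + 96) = (l^2 - 1)/(l^3 - 12*l^2 + 20*l + 96)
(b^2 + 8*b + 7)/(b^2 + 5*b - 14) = (b + 1)/(b - 2)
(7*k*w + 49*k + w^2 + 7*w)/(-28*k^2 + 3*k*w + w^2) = (w + 7)/(-4*k + w)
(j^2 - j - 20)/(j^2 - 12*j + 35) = (j + 4)/(j - 7)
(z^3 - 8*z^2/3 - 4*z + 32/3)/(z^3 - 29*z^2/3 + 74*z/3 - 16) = (z^2 - 4)/(z^2 - 7*z + 6)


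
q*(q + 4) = q^2 + 4*q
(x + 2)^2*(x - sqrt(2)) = x^3 - sqrt(2)*x^2 + 4*x^2 - 4*sqrt(2)*x + 4*x - 4*sqrt(2)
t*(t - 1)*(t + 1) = t^3 - t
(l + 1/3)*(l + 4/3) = l^2 + 5*l/3 + 4/9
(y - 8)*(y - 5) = y^2 - 13*y + 40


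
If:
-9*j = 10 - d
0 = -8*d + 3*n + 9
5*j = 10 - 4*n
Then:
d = 248/101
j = -254/303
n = 1075/303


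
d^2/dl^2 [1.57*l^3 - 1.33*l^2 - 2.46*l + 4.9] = 9.42*l - 2.66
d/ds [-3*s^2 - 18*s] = -6*s - 18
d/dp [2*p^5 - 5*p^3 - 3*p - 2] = 10*p^4 - 15*p^2 - 3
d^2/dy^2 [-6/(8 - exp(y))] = 6*(exp(y) + 8)*exp(y)/(exp(y) - 8)^3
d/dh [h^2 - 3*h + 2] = 2*h - 3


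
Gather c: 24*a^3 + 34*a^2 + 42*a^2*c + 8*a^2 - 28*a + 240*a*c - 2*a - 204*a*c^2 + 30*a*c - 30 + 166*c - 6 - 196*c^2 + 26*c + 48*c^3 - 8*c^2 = 24*a^3 + 42*a^2 - 30*a + 48*c^3 + c^2*(-204*a - 204) + c*(42*a^2 + 270*a + 192) - 36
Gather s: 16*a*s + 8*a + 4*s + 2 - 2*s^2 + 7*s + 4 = 8*a - 2*s^2 + s*(16*a + 11) + 6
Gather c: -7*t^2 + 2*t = -7*t^2 + 2*t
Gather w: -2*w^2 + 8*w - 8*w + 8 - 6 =2 - 2*w^2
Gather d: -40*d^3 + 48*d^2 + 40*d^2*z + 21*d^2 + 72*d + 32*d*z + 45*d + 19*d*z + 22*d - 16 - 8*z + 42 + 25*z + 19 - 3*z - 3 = -40*d^3 + d^2*(40*z + 69) + d*(51*z + 139) + 14*z + 42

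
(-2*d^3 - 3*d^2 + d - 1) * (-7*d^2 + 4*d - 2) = 14*d^5 + 13*d^4 - 15*d^3 + 17*d^2 - 6*d + 2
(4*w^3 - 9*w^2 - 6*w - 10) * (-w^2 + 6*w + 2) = -4*w^5 + 33*w^4 - 40*w^3 - 44*w^2 - 72*w - 20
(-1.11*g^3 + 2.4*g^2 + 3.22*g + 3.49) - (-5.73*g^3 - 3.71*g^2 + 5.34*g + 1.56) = 4.62*g^3 + 6.11*g^2 - 2.12*g + 1.93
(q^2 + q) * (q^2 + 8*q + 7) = q^4 + 9*q^3 + 15*q^2 + 7*q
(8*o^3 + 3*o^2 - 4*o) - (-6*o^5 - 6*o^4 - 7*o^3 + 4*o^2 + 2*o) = 6*o^5 + 6*o^4 + 15*o^3 - o^2 - 6*o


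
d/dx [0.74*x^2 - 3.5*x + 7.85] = 1.48*x - 3.5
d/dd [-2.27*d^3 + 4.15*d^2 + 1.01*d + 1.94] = -6.81*d^2 + 8.3*d + 1.01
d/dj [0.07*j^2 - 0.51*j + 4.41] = 0.14*j - 0.51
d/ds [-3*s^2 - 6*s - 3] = -6*s - 6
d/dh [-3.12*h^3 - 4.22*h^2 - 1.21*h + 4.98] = -9.36*h^2 - 8.44*h - 1.21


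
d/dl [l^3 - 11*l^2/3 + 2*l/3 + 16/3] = 3*l^2 - 22*l/3 + 2/3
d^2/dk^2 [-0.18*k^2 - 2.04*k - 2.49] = -0.360000000000000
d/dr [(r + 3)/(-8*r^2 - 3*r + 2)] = (-8*r^2 - 3*r + (r + 3)*(16*r + 3) + 2)/(8*r^2 + 3*r - 2)^2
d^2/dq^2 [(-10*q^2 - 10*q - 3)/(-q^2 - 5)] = 2*(10*q^3 - 141*q^2 - 150*q + 235)/(q^6 + 15*q^4 + 75*q^2 + 125)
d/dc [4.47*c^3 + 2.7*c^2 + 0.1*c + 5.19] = 13.41*c^2 + 5.4*c + 0.1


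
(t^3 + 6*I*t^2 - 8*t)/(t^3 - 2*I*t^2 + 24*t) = (t + 2*I)/(t - 6*I)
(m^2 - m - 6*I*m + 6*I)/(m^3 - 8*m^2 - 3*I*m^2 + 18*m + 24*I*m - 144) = (m - 1)/(m^2 + m*(-8 + 3*I) - 24*I)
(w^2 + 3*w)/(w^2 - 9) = w/(w - 3)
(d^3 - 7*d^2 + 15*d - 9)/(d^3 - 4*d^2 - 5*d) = (-d^3 + 7*d^2 - 15*d + 9)/(d*(-d^2 + 4*d + 5))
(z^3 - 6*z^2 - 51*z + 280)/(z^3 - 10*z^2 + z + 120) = (z + 7)/(z + 3)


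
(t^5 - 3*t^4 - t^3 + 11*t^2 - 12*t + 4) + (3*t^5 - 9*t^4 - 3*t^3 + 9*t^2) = 4*t^5 - 12*t^4 - 4*t^3 + 20*t^2 - 12*t + 4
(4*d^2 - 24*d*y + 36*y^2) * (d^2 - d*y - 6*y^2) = 4*d^4 - 28*d^3*y + 36*d^2*y^2 + 108*d*y^3 - 216*y^4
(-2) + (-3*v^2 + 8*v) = -3*v^2 + 8*v - 2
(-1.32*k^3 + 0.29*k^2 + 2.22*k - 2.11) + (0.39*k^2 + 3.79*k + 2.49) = -1.32*k^3 + 0.68*k^2 + 6.01*k + 0.38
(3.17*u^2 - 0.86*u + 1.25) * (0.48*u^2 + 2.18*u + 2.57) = 1.5216*u^4 + 6.4978*u^3 + 6.8721*u^2 + 0.5148*u + 3.2125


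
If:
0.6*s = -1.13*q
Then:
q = -0.530973451327434*s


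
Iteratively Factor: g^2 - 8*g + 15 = (g - 5)*(g - 3)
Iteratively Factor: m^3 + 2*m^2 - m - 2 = (m - 1)*(m^2 + 3*m + 2) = (m - 1)*(m + 1)*(m + 2)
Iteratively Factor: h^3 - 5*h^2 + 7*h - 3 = (h - 3)*(h^2 - 2*h + 1) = (h - 3)*(h - 1)*(h - 1)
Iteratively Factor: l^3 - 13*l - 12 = (l - 4)*(l^2 + 4*l + 3) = (l - 4)*(l + 3)*(l + 1)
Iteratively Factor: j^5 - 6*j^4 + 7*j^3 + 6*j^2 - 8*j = (j)*(j^4 - 6*j^3 + 7*j^2 + 6*j - 8) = j*(j - 2)*(j^3 - 4*j^2 - j + 4) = j*(j - 4)*(j - 2)*(j^2 - 1) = j*(j - 4)*(j - 2)*(j + 1)*(j - 1)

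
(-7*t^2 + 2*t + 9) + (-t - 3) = -7*t^2 + t + 6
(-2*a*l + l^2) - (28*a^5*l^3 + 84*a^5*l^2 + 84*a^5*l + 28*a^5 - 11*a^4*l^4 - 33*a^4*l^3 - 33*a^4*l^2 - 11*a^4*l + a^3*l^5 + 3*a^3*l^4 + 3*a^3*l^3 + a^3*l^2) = -28*a^5*l^3 - 84*a^5*l^2 - 84*a^5*l - 28*a^5 + 11*a^4*l^4 + 33*a^4*l^3 + 33*a^4*l^2 + 11*a^4*l - a^3*l^5 - 3*a^3*l^4 - 3*a^3*l^3 - a^3*l^2 - 2*a*l + l^2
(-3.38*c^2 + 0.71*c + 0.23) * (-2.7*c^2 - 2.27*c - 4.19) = 9.126*c^4 + 5.7556*c^3 + 11.9295*c^2 - 3.497*c - 0.9637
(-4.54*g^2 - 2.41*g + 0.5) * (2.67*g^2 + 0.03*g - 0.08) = -12.1218*g^4 - 6.5709*g^3 + 1.6259*g^2 + 0.2078*g - 0.04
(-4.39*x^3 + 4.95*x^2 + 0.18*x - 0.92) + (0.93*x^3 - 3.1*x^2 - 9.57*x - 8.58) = -3.46*x^3 + 1.85*x^2 - 9.39*x - 9.5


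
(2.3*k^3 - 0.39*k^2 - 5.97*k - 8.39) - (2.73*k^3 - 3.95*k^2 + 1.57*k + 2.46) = -0.43*k^3 + 3.56*k^2 - 7.54*k - 10.85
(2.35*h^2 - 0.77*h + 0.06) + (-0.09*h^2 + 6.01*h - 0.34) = 2.26*h^2 + 5.24*h - 0.28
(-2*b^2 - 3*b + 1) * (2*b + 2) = -4*b^3 - 10*b^2 - 4*b + 2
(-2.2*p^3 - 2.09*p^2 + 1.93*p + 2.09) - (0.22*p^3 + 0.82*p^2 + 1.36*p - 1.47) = -2.42*p^3 - 2.91*p^2 + 0.57*p + 3.56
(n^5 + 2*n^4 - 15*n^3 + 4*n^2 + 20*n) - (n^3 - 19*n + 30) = n^5 + 2*n^4 - 16*n^3 + 4*n^2 + 39*n - 30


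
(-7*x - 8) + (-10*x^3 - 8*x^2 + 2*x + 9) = -10*x^3 - 8*x^2 - 5*x + 1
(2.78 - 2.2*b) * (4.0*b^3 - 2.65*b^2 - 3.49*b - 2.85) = -8.8*b^4 + 16.95*b^3 + 0.311000000000002*b^2 - 3.4322*b - 7.923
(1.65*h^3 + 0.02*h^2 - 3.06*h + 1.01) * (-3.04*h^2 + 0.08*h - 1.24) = -5.016*h^5 + 0.0712*h^4 + 7.258*h^3 - 3.34*h^2 + 3.8752*h - 1.2524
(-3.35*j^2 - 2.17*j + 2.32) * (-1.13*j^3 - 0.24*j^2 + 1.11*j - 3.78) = 3.7855*j^5 + 3.2561*j^4 - 5.8193*j^3 + 9.6975*j^2 + 10.7778*j - 8.7696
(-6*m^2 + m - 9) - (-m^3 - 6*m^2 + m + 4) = m^3 - 13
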